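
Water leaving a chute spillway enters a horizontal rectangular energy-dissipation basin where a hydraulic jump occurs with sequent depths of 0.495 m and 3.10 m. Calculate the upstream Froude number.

Fr₁ = 4.77

For a rectangular channel the momentum equation gives q² = ½·g·y₁·y₂·(y₁ + y₂) = ½×9.81×0.495×3.10×3.60 = 27.1.
q = √27.1 = 5.20 m²/s.
V₁ = q/y₁ = 10.5 m/s; Fr₁ = V₁/√(g·y₁) = 4.77.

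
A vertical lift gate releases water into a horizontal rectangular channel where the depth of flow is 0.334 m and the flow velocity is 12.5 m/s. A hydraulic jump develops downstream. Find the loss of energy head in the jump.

ΔE = 5.11 m

Fr₁ = V₁/√(g·y₁) = 12.5/√(9.81×0.334) = 6.91.
Conjugate-depth relation: y₂/y₁ = ½[√(1 + 8Fr₁²) − 1] = ½[√382.5 − 1] = 9.28.
y₂ = 9.28 × 0.334 = 3.10 m.
Head loss: ΔE = (y₂ − y₁)³/(4y₁y₂) = (3.10 − 0.334)³/(4×0.334×3.10) = 21.1/4.14 = 5.11 m.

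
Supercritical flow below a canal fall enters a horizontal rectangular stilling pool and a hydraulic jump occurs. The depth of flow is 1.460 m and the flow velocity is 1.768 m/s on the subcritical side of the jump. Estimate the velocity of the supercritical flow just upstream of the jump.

V₁ = 5.381 m/s

Fr₂ = V₂/√(g·y₂) = 1.768/√(9.81×1.460) = 0.4672.
Since the conjugate-depth ratio holds either way, y₁/y₂ = ½[√(1 + 8Fr₂²) − 1] = ½[√2.7460 − 1] = 0.3285.
y₁ = 0.3285 × 1.460 = 0.4797 m.
V₁ = q/y₁ = 2.581/0.4797 = 5.381 m/s.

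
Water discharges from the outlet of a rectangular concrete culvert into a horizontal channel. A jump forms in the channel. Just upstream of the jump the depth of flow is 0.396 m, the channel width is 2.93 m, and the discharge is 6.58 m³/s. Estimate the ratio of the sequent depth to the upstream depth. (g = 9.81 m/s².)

q = Q/b = 6.58/2.93 = 2.25 m²/s; V₁ = q/y₁ = 5.67 m/s. Fr₁ = V₁/√(g·y₁) = 2.88.
Conjugate-depth relation: y₂/y₁ = ½[√(1 + 8Fr₁²) − 1] = ½[√67.23 − 1] = 3.60.

y₂/y₁ = 3.60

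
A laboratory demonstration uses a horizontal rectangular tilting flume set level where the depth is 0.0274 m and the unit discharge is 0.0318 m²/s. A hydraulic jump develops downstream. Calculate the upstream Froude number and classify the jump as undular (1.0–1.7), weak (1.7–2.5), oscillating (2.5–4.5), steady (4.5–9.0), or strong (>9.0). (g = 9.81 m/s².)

V₁ = q/y₁ = 0.0318/0.0274 = 1.16 m/s. Fr₁ = V₁/√(g·y₁) = 1.16/√(9.81×0.0274) = 2.24.
Fr₁ = 2.24 lies in the weak range.

Fr₁ = 2.24; weak jump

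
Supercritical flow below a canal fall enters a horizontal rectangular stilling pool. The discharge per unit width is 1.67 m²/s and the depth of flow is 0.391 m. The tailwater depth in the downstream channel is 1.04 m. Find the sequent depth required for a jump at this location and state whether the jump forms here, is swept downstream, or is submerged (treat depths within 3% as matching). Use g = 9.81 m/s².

V₁ = q/y₁ = 1.67/0.391 = 4.27 m/s. Fr₁ = V₁/√(g·y₁) = 4.27/√(9.81×0.391) = 2.18.
By Bélanger, y₂/y₁ = ½[√(1 + 8Fr₁²) − 1] = ½[√39.05 − 1] = 2.62.
y₂ = 2.62 × 0.391 = 1.03 m.
Tailwater y_tw = 1.04 m: y_tw ≈ y₂, so the jump forms here.

y₂ = 1.03 m; the jump forms here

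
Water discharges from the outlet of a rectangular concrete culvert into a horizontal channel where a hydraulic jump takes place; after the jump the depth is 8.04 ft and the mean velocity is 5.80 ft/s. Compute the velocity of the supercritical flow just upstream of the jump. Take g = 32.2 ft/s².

V₁ = 27.1 ft/s

Fr₂ = V₂/√(g·y₂) = 5.80/√(32.2×8.04) = 0.360.
From the momentum equation (using Fr₂), y₁/y₂ = ½[√(1 + 8Fr₂²) − 1] = ½[√2.040 − 1] = 0.214.
y₁ = 0.214 × 8.04 = 1.72 ft.
V₁ = q/y₁ = 46.6/1.72 = 27.1 ft/s.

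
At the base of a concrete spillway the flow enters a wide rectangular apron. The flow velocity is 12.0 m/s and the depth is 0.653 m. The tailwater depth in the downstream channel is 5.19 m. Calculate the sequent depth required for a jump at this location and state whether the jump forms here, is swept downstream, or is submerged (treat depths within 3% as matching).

y₂ = 4.06 m; the jump is submerged

Fr₁ = V₁/√(g·y₁) = 12.0/√(9.81×0.653) = 4.74.
Conjugate-depth relation: y₂/y₁ = ½[√(1 + 8Fr₁²) − 1] = ½[√180.8 − 1] = 6.22.
y₂ = 6.22 × 0.653 = 4.06 m.
Tailwater y_tw = 5.19 m: y_tw > y₂, so the jump is submerged.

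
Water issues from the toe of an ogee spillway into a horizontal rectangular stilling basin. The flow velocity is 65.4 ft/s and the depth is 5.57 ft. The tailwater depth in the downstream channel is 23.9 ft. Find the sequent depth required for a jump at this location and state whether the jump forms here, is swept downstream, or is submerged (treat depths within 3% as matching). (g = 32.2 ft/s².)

Fr₁ = V₁/√(g·y₁) = 65.4/√(32.2×5.57) = 4.88.
Bélanger equation: y₂/y₁ = ½[√(1 + 8Fr₁²) − 1] = ½[√191.8 − 1] = 6.42.
y₂ = 6.42 × 5.57 = 35.8 ft.
Tailwater y_tw = 23.9 ft: y_tw < y₂, so the jump is swept downstream.

y₂ = 35.8 ft; the jump is swept downstream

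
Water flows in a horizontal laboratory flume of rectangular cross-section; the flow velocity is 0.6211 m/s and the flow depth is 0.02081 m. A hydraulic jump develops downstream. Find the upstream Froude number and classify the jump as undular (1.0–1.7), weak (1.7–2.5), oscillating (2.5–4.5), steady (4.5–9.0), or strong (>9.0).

Fr₁ = V₁/√(g·y₁) = 0.6211/√(9.81×0.02081) = 1.375.
Fr₁ = 1.375 lies in the undular range.

Fr₁ = 1.375; undular jump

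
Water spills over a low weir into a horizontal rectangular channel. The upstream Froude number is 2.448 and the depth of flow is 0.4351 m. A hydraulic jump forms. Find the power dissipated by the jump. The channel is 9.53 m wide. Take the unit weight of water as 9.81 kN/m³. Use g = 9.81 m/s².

Fr₁ = 2.448 (given).
From the momentum equation for a rectangular channel, y₂/y₁ = ½[√(1 + 8Fr₁²) − 1] = ½[√48.942 − 1] = 2.998.
y₂ = 2.998 × 0.4351 = 1.304 m.
Head loss: ΔE = (y₂ − y₁)³/(4y₁y₂) = (1.304 − 0.4351)³/(4×0.4351×1.304) = 0.6569/2.270 = 0.2894 m.
V₁ = Fr₁·√(g·y₁) = 2.448×√(9.81×0.4351) = 5.058 m/s; q = V₁·y₁ = 2.201 m²/s. Q = q·b = 2.201 × 9.53 = 20.97 m³/s. P = γ·Q·ΔE = 9.81 × 20.97 × 0.2894 = 59.53 kW.

P = 59.53 kW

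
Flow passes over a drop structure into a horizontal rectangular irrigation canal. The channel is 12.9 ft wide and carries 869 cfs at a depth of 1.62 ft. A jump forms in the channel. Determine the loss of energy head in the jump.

ΔE = 15.6 ft

q = Q/b = 869/12.9 = 67.4 ft²/s; V₁ = q/y₁ = 41.6 ft/s. Fr₁ = V₁/√(g·y₁) = 5.76.
Conjugate-depth relation: y₂/y₁ = ½[√(1 + 8Fr₁²) − 1] = ½[√266.2 − 1] = 7.66.
y₂ = 7.66 × 1.62 = 12.4 ft.
V₂ = q/y₂ = 67.4/12.4 = 5.43 ft/s. E₁ = y₁ + V₁²/2g = 28.5 ft; E₂ = y₂ + V₂²/2g = 12.9 ft. ΔE = E₁ − E₂ = 15.6 ft.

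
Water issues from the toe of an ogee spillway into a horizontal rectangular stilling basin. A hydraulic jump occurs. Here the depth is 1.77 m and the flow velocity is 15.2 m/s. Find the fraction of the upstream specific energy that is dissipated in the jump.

ΔE/E₁ = 0.348 (34.8%)

Fr₁ = V₁/√(g·y₁) = 15.2/√(9.81×1.77) = 3.65.
From the momentum equation for a rectangular channel, y₂/y₁ = ½[√(1 + 8Fr₁²) − 1] = ½[√107.4 − 1] = 4.68.
y₂ = 4.68 × 1.77 = 8.29 m.
E₁ = y₁ + V₁²/2g = 13.5 m. ΔE = (y₂ − y₁)³/(4y₁y₂) = 4.72 m. ΔE/E₁ = 4.72/13.5 = 0.348.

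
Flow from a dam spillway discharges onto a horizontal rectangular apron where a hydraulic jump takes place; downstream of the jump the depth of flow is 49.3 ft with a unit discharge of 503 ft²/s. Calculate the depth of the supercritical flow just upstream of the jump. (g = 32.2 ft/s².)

y₁ = 5.79 ft

V₂ = q/y₂ = 503/49.3 = 10.2 ft/s; Fr₂ = V₂/√(g·y₂) = 0.256.
Since the conjugate-depth ratio holds either way, y₁/y₂ = ½[√(1 + 8Fr₂²) − 1] = ½[√1.525 − 1] = 0.117.
y₁ = 0.117 × 49.3 = 5.79 ft.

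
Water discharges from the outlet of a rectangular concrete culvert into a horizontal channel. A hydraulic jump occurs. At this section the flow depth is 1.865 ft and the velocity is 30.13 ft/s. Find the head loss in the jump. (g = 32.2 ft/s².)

Fr₁ = V₁/√(g·y₁) = 30.13/√(32.2×1.865) = 3.888.
Conjugate-depth relation: y₂/y₁ = ½[√(1 + 8Fr₁²) − 1] = ½[√121.94 − 1] = 5.021.
y₂ = 5.021 × 1.865 = 9.365 ft.
q = V₁·y₁ = 30.13 × 1.865 = 56.19 ft²/s. V₂ = q/y₂ = 56.19/9.365 = 6.001 ft/s. E₁ = y₁ + V₁²/2g = 15.96 ft; E₂ = y₂ + V₂²/2g = 9.924 ft. ΔE = E₁ − E₂ = 6.038 ft.

ΔE = 6.038 ft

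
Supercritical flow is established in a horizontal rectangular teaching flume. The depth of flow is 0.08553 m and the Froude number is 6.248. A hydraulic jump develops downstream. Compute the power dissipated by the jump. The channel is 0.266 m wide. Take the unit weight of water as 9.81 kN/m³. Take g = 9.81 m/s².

P = 1.299 kW

Fr₁ = 6.248 (given).
From the momentum equation for a rectangular channel, y₂/y₁ = ½[√(1 + 8Fr₁²) − 1] = ½[√313.30 − 1] = 8.350.
y₂ = 8.350 × 0.08553 = 0.7142 m.
V₁ = Fr₁·√(g·y₁) = 6.248×√(9.81×0.08553) = 5.723 m/s; q = V₁·y₁ = 0.4895 m²/s. V₂ = q/y₂ = 0.4895/0.7142 = 0.6854 m/s. E₁ = y₁ + V₁²/2g = 1.755 m; E₂ = y₂ + V₂²/2g = 0.7381 m. ΔE = E₁ − E₂ = 1.017 m.
Q = q·b = 0.4895 × 0.266 = 0.1302 m³/s. P = γ·Q·ΔE = 9.81 × 0.1302 × 1.017 = 1.299 kW.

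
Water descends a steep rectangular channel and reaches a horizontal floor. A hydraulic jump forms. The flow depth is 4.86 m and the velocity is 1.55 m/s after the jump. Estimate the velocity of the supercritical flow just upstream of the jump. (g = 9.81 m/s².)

Fr₂ = V₂/√(g·y₂) = 1.55/√(9.81×4.86) = 0.224.
The Bélanger relation is symmetric: y₁/y₂ = ½[√(1 + 8Fr₂²) − 1] = ½[√1.403 − 1] = 0.0923.
y₁ = 0.0923 × 4.86 = 0.448 m.
V₁ = q/y₁ = 7.53/0.448 = 16.8 m/s.

V₁ = 16.8 m/s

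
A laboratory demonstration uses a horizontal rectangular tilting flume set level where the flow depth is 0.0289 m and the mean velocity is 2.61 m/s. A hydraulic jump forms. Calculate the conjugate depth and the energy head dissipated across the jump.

Fr₁ = V₁/√(g·y₁) = 2.61/√(9.81×0.0289) = 4.90.
From the momentum equation for a rectangular channel, y₂/y₁ = ½[√(1 + 8Fr₁²) − 1] = ½[√193.2 − 1] = 6.45.
y₂ = 6.45 × 0.0289 = 0.186 m.
Head loss: ΔE = (y₂ − y₁)³/(4y₁y₂) = (0.186 − 0.0289)³/(4×0.0289×0.186) = 0.00391/0.0215 = 0.181 m.

y₂ = 0.186 m; ΔE = 0.181 m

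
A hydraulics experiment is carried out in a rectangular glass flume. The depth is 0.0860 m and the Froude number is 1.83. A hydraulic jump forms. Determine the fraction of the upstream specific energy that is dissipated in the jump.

ΔE/E₁ = 0.0641 (6.41%)

Fr₁ = 1.83 (given).
Sequent-depth ratio: y₂/y₁ = ½[√(1 + 8Fr₁²) − 1] = ½[√27.79 − 1] = 2.14.
y₂ = 2.14 × 0.0860 = 0.184 m.
E₁ = y₁(1 + Fr₁²/2) = 0.0860×(1 + 1.83²/2) = 0.230 m. ΔE = (y₂ − y₁)³/(4y₁y₂) = 0.0148 m. ΔE/E₁ = 0.0148/0.230 = 0.0641.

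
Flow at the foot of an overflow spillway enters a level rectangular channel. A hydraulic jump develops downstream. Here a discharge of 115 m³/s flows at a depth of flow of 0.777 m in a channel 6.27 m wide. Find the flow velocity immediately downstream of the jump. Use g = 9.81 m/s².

q = Q/b = 115/6.27 = 18.3 m²/s; V₁ = q/y₁ = 23.6 m/s. Fr₁ = V₁/√(g·y₁) = 8.55.
By Bélanger, y₂/y₁ = ½[√(1 + 8Fr₁²) − 1] = ½[√585.8 − 1] = 11.6.
y₂ = 11.6 × 0.777 = 9.01 m.
V₂ = q/y₂ = 18.3/9.01 = 2.03 m/s.

V₂ = 2.03 m/s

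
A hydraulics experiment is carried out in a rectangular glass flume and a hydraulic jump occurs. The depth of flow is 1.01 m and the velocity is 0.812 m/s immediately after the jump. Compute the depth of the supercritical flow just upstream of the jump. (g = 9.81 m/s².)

Fr₂ = V₂/√(g·y₂) = 0.812/√(9.81×1.01) = 0.258.
From the momentum equation (using Fr₂), y₁/y₂ = ½[√(1 + 8Fr₂²) − 1] = ½[√1.532 − 1] = 0.119.
y₁ = 0.119 × 1.01 = 0.120 m.

y₁ = 0.120 m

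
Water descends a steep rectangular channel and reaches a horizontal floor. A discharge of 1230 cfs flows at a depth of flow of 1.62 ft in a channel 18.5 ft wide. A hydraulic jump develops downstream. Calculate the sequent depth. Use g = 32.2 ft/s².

q = Q/b = 1230/18.5 = 66.5 ft²/s; V₁ = q/y₁ = 41.0 ft/s. Fr₁ = V₁/√(g·y₁) = 5.68.
Conjugate-depth relation: y₂/y₁ = ½[√(1 + 8Fr₁²) − 1] = ½[√259.3 − 1] = 7.55.
y₂ = 7.55 × 1.62 = 12.2 ft.

y₂ = 12.2 ft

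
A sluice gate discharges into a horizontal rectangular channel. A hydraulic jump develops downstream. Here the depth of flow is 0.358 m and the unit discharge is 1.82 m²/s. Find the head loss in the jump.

V₁ = q/y₁ = 1.82/0.358 = 5.08 m/s. Fr₁ = V₁/√(g·y₁) = 5.08/√(9.81×0.358) = 2.71.
From the momentum equation for a rectangular channel, y₂/y₁ = ½[√(1 + 8Fr₁²) − 1] = ½[√59.87 − 1] = 3.37.
y₂ = 3.37 × 0.358 = 1.21 m.
V₂ = q/y₂ = 1.82/1.21 = 1.51 m/s. E₁ = y₁ + V₁²/2g = 1.68 m; E₂ = y₂ + V₂²/2g = 1.32 m. ΔE = E₁ − E₂ = 0.353 m.

ΔE = 0.353 m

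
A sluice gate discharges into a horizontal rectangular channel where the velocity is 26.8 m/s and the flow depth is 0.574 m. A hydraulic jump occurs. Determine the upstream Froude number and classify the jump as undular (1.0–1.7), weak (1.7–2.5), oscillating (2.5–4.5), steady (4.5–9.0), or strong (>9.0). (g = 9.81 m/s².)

Fr₁ = V₁/√(g·y₁) = 26.8/√(9.81×0.574) = 11.3.
Fr₁ = 11.3 lies in the strong range.

Fr₁ = 11.3; strong jump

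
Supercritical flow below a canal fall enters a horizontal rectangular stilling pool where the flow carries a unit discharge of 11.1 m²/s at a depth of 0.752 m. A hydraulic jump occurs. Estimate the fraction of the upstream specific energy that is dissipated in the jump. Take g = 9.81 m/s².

ΔE/E₁ = 0.525 (52.5%)

V₁ = q/y₁ = 11.1/0.752 = 14.8 m/s. Fr₁ = V₁/√(g·y₁) = 14.8/√(9.81×0.752) = 5.43.
Conjugate-depth relation: y₂/y₁ = ½[√(1 + 8Fr₁²) − 1] = ½[√237.3 − 1] = 7.20.
y₂ = 7.20 × 0.752 = 5.42 m.
E₁ = y₁ + V₁²/2g = 11.9 m. ΔE = (y₂ − y₁)³/(4y₁y₂) = 6.23 m. ΔE/E₁ = 6.23/11.9 = 0.525.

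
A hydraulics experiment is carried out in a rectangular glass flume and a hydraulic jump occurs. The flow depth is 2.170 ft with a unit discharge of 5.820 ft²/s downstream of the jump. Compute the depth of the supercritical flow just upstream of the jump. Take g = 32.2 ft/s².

y₁ = 0.3802 ft

V₂ = q/y₂ = 5.820/2.170 = 2.682 ft/s; Fr₂ = V₂/√(g·y₂) = 0.3209.
Applying the sequent-depth relation in reverse, y₁/y₂ = ½[√(1 + 8Fr₂²) − 1] = ½[√1.8236 − 1] = 0.1752.
y₁ = 0.1752 × 2.170 = 0.3802 ft.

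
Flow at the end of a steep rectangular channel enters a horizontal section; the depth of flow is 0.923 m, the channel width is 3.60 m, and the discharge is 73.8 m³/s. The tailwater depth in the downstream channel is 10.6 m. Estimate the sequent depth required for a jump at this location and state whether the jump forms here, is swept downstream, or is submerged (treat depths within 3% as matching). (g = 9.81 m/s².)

q = Q/b = 73.8/3.60 = 20.5 m²/s; V₁ = q/y₁ = 22.2 m/s. Fr₁ = V₁/√(g·y₁) = 7.38.
From the momentum equation for a rectangular channel, y₂/y₁ = ½[√(1 + 8Fr₁²) − 1] = ½[√436.8 − 1] = 9.95.
y₂ = 9.95 × 0.923 = 9.18 m.
Tailwater y_tw = 10.6 m: y_tw > y₂, so the jump is submerged.

y₂ = 9.18 m; the jump is submerged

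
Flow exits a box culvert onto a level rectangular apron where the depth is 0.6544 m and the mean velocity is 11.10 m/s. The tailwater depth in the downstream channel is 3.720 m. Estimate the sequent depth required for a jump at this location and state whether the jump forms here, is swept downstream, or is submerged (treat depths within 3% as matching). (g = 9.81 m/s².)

y₂ = 3.740 m; the jump forms here

Fr₁ = V₁/√(g·y₁) = 11.10/√(9.81×0.6544) = 4.381.
Conjugate-depth relation: y₂/y₁ = ½[√(1 + 8Fr₁²) − 1] = ½[√154.54 − 1] = 5.716.
y₂ = 5.716 × 0.6544 = 3.740 m.
Tailwater y_tw = 3.720 m: y_tw ≈ y₂, so the jump forms here.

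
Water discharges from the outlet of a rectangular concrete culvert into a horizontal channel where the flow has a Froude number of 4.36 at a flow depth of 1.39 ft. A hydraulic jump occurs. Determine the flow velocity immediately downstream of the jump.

V₂ = 5.13 ft/s

Fr₁ = 4.36 (given).
From the momentum equation for a rectangular channel, y₂/y₁ = ½[√(1 + 8Fr₁²) − 1] = ½[√153.1 − 1] = 5.69.
y₂ = 5.69 × 1.39 = 7.90 ft.
V₁ = Fr₁·√(g·y₁) = 4.36×√(32.2×1.39) = 29.2 ft/s; q = V₁·y₁ = 40.5 ft²/s.
V₂ = q/y₂ = 40.5/7.90 = 5.13 ft/s.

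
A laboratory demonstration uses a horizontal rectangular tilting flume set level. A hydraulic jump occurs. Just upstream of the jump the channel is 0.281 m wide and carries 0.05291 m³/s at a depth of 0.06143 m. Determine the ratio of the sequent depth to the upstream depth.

q = Q/b = 0.05291/0.281 = 0.1883 m²/s; V₁ = q/y₁ = 3.065 m/s. Fr₁ = V₁/√(g·y₁) = 3.948.
Conjugate-depth relation: y₂/y₁ = ½[√(1 + 8Fr₁²) − 1] = ½[√125.72 − 1] = 5.106.

y₂/y₁ = 5.106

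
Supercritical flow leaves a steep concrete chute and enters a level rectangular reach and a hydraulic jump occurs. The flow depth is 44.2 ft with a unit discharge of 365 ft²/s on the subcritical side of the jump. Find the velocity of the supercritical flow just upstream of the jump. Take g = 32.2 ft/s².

V₁ = 93.8 ft/s

V₂ = q/y₂ = 365/44.2 = 8.26 ft/s; Fr₂ = V₂/√(g·y₂) = 0.219.
Applying the sequent-depth relation in reverse, y₁/y₂ = ½[√(1 + 8Fr₂²) − 1] = ½[√1.383 − 1] = 0.0881.
y₁ = 0.0881 × 44.2 = 3.89 ft.
V₁ = q/y₁ = 365/3.89 = 93.8 ft/s.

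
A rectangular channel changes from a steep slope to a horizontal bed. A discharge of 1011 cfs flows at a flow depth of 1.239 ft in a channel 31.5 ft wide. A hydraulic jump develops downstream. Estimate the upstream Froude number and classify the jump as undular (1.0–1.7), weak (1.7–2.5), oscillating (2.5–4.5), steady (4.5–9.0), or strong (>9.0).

Fr₁ = 4.101; oscillating jump

q = Q/b = 1011/31.5 = 32.10 ft²/s; V₁ = q/y₁ = 25.90 ft/s. Fr₁ = V₁/√(g·y₁) = 4.101.
Fr₁ = 4.101 lies in the oscillating range.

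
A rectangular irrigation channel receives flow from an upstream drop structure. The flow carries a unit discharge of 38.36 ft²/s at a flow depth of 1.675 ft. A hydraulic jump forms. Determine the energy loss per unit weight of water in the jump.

V₁ = q/y₁ = 38.36/1.675 = 22.90 ft/s. Fr₁ = V₁/√(g·y₁) = 22.90/√(32.2×1.675) = 3.118.
By Bélanger, y₂/y₁ = ½[√(1 + 8Fr₁²) − 1] = ½[√78.794 − 1] = 3.938.
y₂ = 3.938 × 1.675 = 6.597 ft.
V₂ = q/y₂ = 38.36/6.597 = 5.815 ft/s. E₁ = y₁ + V₁²/2g = 9.819 ft; E₂ = y₂ + V₂²/2g = 7.122 ft. ΔE = E₁ − E₂ = 2.697 ft.

ΔE = 2.697 ft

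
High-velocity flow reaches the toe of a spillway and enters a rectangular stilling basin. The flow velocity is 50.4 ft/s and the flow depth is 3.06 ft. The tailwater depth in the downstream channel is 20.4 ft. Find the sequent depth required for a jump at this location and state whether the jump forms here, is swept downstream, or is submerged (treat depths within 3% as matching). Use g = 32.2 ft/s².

y₂ = 20.5 ft; the jump forms here

Fr₁ = V₁/√(g·y₁) = 50.4/√(32.2×3.06) = 5.08.
Sequent-depth ratio: y₂/y₁ = ½[√(1 + 8Fr₁²) − 1] = ½[√207.2 − 1] = 6.70.
y₂ = 6.70 × 3.06 = 20.5 ft.
Tailwater y_tw = 20.4 ft: y_tw ≈ y₂, so the jump forms here.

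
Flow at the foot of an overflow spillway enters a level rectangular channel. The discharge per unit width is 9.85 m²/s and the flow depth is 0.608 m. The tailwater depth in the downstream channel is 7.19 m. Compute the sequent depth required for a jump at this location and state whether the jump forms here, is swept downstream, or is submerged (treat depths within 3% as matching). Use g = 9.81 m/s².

y₂ = 5.41 m; the jump is submerged

V₁ = q/y₁ = 9.85/0.608 = 16.2 m/s. Fr₁ = V₁/√(g·y₁) = 16.2/√(9.81×0.608) = 6.63.
Conjugate-depth relation: y₂/y₁ = ½[√(1 + 8Fr₁²) − 1] = ½[√353.0 − 1] = 8.89.
y₂ = 8.89 × 0.608 = 5.41 m.
Tailwater y_tw = 7.19 m: y_tw > y₂, so the jump is submerged.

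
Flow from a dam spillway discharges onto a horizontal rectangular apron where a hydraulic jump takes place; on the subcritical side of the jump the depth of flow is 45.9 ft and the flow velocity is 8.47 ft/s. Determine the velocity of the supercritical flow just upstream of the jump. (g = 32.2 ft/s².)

Fr₂ = V₂/√(g·y₂) = 8.47/√(32.2×45.9) = 0.220.
Applying the sequent-depth relation in reverse, y₁/y₂ = ½[√(1 + 8Fr₂²) − 1] = ½[√1.388 − 1] = 0.0891.
y₁ = 0.0891 × 45.9 = 4.09 ft.
V₁ = q/y₁ = 389/4.09 = 95.0 ft/s.

V₁ = 95.0 ft/s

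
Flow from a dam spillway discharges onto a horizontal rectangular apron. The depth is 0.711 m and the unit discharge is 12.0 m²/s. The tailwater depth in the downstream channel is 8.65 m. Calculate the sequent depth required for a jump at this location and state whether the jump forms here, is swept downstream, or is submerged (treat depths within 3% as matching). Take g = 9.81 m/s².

V₁ = q/y₁ = 12.0/0.711 = 16.9 m/s. Fr₁ = V₁/√(g·y₁) = 16.9/√(9.81×0.711) = 6.39.
By Bélanger, y₂/y₁ = ½[√(1 + 8Fr₁²) − 1] = ½[√327.7 − 1] = 8.55.
y₂ = 8.55 × 0.711 = 6.08 m.
Tailwater y_tw = 8.65 m: y_tw > y₂, so the jump is submerged.

y₂ = 6.08 m; the jump is submerged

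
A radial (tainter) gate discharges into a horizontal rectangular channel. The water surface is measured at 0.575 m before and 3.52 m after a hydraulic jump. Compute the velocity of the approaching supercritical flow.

V₁ = 11.1 m/s

For a rectangular channel the momentum equation gives q² = ½·g·y₁·y₂·(y₁ + y₂) = ½×9.81×0.575×3.52×4.09 = 40.7.
q = √40.7 = 6.38 m²/s.
V₁ = q/y₁ = 6.38/0.575 = 11.1 m/s.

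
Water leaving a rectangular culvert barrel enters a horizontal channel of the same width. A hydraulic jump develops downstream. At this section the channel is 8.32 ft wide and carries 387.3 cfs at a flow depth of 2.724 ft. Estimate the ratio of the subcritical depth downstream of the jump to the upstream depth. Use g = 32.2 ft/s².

y₂/y₁ = 2.128

q = Q/b = 387.3/8.32 = 46.55 ft²/s; V₁ = q/y₁ = 17.09 ft/s. Fr₁ = V₁/√(g·y₁) = 1.825.
Bélanger equation: y₂/y₁ = ½[√(1 + 8Fr₁²) − 1] = ½[√27.636 − 1] = 2.128.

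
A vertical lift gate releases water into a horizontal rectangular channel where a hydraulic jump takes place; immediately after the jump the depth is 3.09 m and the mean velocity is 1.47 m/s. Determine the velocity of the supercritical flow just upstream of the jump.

Fr₂ = V₂/√(g·y₂) = 1.47/√(9.81×3.09) = 0.267.
Since the conjugate-depth ratio holds either way, y₁/y₂ = ½[√(1 + 8Fr₂²) − 1] = ½[√1.570 − 1] = 0.127.
y₁ = 0.127 × 3.09 = 0.391 m.
V₁ = q/y₁ = 4.54/0.391 = 11.6 m/s.

V₁ = 11.6 m/s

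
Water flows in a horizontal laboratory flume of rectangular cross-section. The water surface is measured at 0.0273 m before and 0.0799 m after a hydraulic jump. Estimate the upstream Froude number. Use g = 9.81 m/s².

For a rectangular channel the momentum equation gives q² = ½·g·y₁·y₂·(y₁ + y₂) = ½×9.81×0.0273×0.0799×0.107 = 0.00115.
q = √0.00115 = 0.0339 m²/s.
V₁ = q/y₁ = 1.24 m/s; Fr₁ = V₁/√(g·y₁) = 2.40.

Fr₁ = 2.40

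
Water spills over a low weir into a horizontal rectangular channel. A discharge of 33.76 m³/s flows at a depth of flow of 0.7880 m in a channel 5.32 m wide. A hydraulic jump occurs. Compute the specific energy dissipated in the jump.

ΔE = 0.9844 m

q = Q/b = 33.76/5.32 = 6.346 m²/s; V₁ = q/y₁ = 8.053 m/s. Fr₁ = V₁/√(g·y₁) = 2.896.
Bélanger equation: y₂/y₁ = ½[√(1 + 8Fr₁²) − 1] = ½[√68.116 − 1] = 3.627.
y₂ = 3.627 × 0.7880 = 2.858 m.
V₂ = q/y₂ = 6.346/2.858 = 2.221 m/s. E₁ = y₁ + V₁²/2g = 4.093 m; E₂ = y₂ + V₂²/2g = 3.109 m. ΔE = E₁ − E₂ = 0.9844 m.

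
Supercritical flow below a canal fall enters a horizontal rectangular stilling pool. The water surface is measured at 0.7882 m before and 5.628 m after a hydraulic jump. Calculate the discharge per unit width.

For a rectangular channel the momentum equation gives q² = ½·g·y₁·y₂·(y₁ + y₂) = ½×9.81×0.7882×5.628×6.416 = 139.6.
q = √139.6 = 11.82 m²/s.

q = 11.82 m²/s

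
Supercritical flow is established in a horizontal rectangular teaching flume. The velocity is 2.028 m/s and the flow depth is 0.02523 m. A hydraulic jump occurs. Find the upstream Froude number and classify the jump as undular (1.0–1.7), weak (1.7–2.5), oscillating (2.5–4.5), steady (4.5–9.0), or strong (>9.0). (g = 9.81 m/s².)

Fr₁ = V₁/√(g·y₁) = 2.028/√(9.81×0.02523) = 4.076.
Fr₁ = 4.076 lies in the oscillating range.

Fr₁ = 4.076; oscillating jump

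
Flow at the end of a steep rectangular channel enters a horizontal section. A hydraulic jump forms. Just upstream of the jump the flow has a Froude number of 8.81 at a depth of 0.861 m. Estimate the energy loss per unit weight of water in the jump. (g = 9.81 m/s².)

Fr₁ = 8.81 (given).
Sequent-depth ratio: y₂/y₁ = ½[√(1 + 8Fr₁²) − 1] = ½[√621.9 − 1] = 12.0.
y₂ = 12.0 × 0.861 = 10.3 m.
V₁ = Fr₁·√(g·y₁) = 8.81×√(9.81×0.861) = 25.6 m/s; q = V₁·y₁ = 22.0 m²/s. V₂ = q/y₂ = 22.0/10.3 = 2.14 m/s. E₁ = y₁ + V₁²/2g = 34.3 m; E₂ = y₂ + V₂²/2g = 10.5 m. ΔE = E₁ − E₂ = 23.7 m.

ΔE = 23.7 m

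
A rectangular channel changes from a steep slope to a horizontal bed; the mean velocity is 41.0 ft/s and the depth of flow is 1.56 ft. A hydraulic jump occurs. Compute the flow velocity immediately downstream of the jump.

Fr₁ = V₁/√(g·y₁) = 41.0/√(32.2×1.56) = 5.78.
From the momentum equation for a rectangular channel, y₂/y₁ = ½[√(1 + 8Fr₁²) − 1] = ½[√268.7 − 1] = 7.70.
y₂ = 7.70 × 1.56 = 12.0 ft.
q = V₁·y₁ = 41.0 × 1.56 = 64.0 ft²/s.
V₂ = q/y₂ = 64.0/12.0 = 5.33 ft/s.

V₂ = 5.33 ft/s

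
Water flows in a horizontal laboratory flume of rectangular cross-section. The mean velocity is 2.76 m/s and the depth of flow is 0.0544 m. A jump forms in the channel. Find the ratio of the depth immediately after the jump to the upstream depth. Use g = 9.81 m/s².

y₂/y₁ = 4.87

Fr₁ = V₁/√(g·y₁) = 2.76/√(9.81×0.0544) = 3.78.
Conjugate-depth relation: y₂/y₁ = ½[√(1 + 8Fr₁²) − 1] = ½[√115.2 − 1] = 4.87.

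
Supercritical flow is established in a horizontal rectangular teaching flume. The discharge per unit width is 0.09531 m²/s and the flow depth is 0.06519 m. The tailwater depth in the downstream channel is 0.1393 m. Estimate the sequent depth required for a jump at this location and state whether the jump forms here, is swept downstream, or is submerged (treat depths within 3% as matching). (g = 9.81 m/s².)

y₂ = 0.1391 m; the jump forms here

V₁ = q/y₁ = 0.09531/0.06519 = 1.462 m/s. Fr₁ = V₁/√(g·y₁) = 1.462/√(9.81×0.06519) = 1.828.
By Bélanger, y₂/y₁ = ½[√(1 + 8Fr₁²) − 1] = ½[√27.740 − 1] = 2.133.
y₂ = 2.133 × 0.06519 = 0.1391 m.
Tailwater y_tw = 0.1393 m: y_tw ≈ y₂, so the jump forms here.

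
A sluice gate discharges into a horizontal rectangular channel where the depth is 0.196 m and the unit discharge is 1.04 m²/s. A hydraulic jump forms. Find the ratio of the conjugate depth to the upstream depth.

V₁ = q/y₁ = 1.04/0.196 = 5.31 m/s. Fr₁ = V₁/√(g·y₁) = 5.31/√(9.81×0.196) = 3.83.
Bélanger equation: y₂/y₁ = ½[√(1 + 8Fr₁²) − 1] = ½[√118.1 − 1] = 4.93.

y₂/y₁ = 4.93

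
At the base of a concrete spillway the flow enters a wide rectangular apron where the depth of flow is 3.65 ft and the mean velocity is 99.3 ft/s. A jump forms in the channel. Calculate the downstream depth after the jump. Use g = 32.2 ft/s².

Fr₁ = V₁/√(g·y₁) = 99.3/√(32.2×3.65) = 9.16.
Bélanger equation: y₂/y₁ = ½[√(1 + 8Fr₁²) − 1] = ½[√672.2 − 1] = 12.5.
y₂ = 12.5 × 3.65 = 45.5 ft.

y₂ = 45.5 ft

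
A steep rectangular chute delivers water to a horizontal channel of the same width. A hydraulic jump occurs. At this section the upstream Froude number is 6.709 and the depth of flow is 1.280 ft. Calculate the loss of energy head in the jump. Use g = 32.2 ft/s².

ΔE = 18.21 ft

Fr₁ = 6.709 (given).
Conjugate-depth relation: y₂/y₁ = ½[√(1 + 8Fr₁²) − 1] = ½[√361.09 − 1] = 9.001.
y₂ = 9.001 × 1.280 = 11.52 ft.
Head loss: ΔE = (y₂ − y₁)³/(4y₁y₂) = (11.52 − 1.280)³/(4×1.280×11.52) = 1074/58.99 = 18.21 ft.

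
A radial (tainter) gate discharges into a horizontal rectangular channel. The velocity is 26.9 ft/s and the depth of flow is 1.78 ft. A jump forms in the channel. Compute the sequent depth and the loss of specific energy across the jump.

Fr₁ = V₁/√(g·y₁) = 26.9/√(32.2×1.78) = 3.55.
Sequent-depth ratio: y₂/y₁ = ½[√(1 + 8Fr₁²) − 1] = ½[√102.0 − 1] = 4.55.
y₂ = 4.55 × 1.78 = 8.10 ft.
q = V₁·y₁ = 26.9 × 1.78 = 47.9 ft²/s. V₂ = q/y₂ = 47.9/8.10 = 5.91 ft/s. E₁ = y₁ + V₁²/2g = 13.0 ft; E₂ = y₂ + V₂²/2g = 8.64 ft. ΔE = E₁ − E₂ = 4.37 ft.

y₂ = 8.10 ft; ΔE = 4.37 ft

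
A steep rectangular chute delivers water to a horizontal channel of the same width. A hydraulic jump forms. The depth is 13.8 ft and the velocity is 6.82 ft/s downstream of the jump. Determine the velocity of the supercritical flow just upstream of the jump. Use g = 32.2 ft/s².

V₁ = 38.4 ft/s

Fr₂ = V₂/√(g·y₂) = 6.82/√(32.2×13.8) = 0.324.
The Bélanger relation is symmetric: y₁/y₂ = ½[√(1 + 8Fr₂²) − 1] = ½[√1.837 − 1] = 0.178.
y₁ = 0.178 × 13.8 = 2.45 ft.
V₁ = q/y₁ = 94.1/2.45 = 38.4 ft/s.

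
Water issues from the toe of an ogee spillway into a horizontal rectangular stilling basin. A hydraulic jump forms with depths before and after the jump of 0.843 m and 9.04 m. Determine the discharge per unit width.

For a rectangular channel the momentum equation gives q² = ½·g·y₁·y₂·(y₁ + y₂) = ½×9.81×0.843×9.04×9.88 = 369.
q = √369 = 19.2 m²/s.

q = 19.2 m²/s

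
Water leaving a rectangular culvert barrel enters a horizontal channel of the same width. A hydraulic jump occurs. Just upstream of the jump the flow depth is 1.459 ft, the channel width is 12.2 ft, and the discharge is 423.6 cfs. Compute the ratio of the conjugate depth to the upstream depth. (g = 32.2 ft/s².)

y₂/y₁ = 4.436

q = Q/b = 423.6/12.2 = 34.72 ft²/s; V₁ = q/y₁ = 23.80 ft/s. Fr₁ = V₁/√(g·y₁) = 3.472.
Sequent-depth ratio: y₂/y₁ = ½[√(1 + 8Fr₁²) − 1] = ½[√97.441 − 1] = 4.436.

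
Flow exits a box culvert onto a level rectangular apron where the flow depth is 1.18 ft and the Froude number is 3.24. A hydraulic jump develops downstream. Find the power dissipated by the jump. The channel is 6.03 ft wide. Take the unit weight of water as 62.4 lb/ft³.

Fr₁ = 3.24 (given).
Conjugate-depth relation: y₂/y₁ = ½[√(1 + 8Fr₁²) − 1] = ½[√84.98 − 1] = 4.11.
y₂ = 4.11 × 1.18 = 4.85 ft.
Head loss: ΔE = (y₂ − y₁)³/(4y₁y₂) = (4.85 − 1.18)³/(4×1.18×4.85) = 49.4/22.9 = 2.16 ft.
V₁ = Fr₁·√(g·y₁) = 3.24×√(32.2×1.18) = 20.0 ft/s; q = V₁·y₁ = 23.6 ft²/s. Q = q·b = 23.6 × 6.03 = 142 cfs. P = γ·Q·ΔE/550 = 62.4 × 142 × 2.16 / 550 = 34.8 hp.

P = 34.8 hp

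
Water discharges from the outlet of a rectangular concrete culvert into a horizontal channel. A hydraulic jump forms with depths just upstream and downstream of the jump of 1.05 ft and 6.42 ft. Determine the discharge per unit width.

q = 28.5 ft²/s

For a rectangular channel the momentum equation gives q² = ½·g·y₁·y₂·(y₁ + y₂) = ½×32.2×1.05×6.42×7.47 = 811.
q = √811 = 28.5 ft²/s.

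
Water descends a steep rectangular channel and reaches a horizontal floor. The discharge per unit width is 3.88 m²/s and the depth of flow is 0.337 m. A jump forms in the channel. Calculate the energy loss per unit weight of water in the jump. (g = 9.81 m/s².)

ΔE = 4.14 m

V₁ = q/y₁ = 3.88/0.337 = 11.5 m/s. Fr₁ = V₁/√(g·y₁) = 11.5/√(9.81×0.337) = 6.33.
Sequent-depth ratio: y₂/y₁ = ½[√(1 + 8Fr₁²) − 1] = ½[√321.8 − 1] = 8.47.
y₂ = 8.47 × 0.337 = 2.85 m.
Head loss: ΔE = (y₂ − y₁)³/(4y₁y₂) = (2.85 − 0.337)³/(4×0.337×2.85) = 15.9/3.85 = 4.14 m.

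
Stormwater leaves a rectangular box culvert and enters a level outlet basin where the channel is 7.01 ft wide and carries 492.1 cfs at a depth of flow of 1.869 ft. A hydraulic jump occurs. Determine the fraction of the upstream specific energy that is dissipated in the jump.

ΔE/E₁ = 0.477 (47.7%)

q = Q/b = 492.1/7.01 = 70.20 ft²/s; V₁ = q/y₁ = 37.56 ft/s. Fr₁ = V₁/√(g·y₁) = 4.842.
Bélanger equation: y₂/y₁ = ½[√(1 + 8Fr₁²) − 1] = ½[√188.53 − 1] = 6.365.
y₂ = 6.365 × 1.869 = 11.90 ft.
E₁ = y₁ + V₁²/2g = 23.78 ft. ΔE = (y₂ − y₁)³/(4y₁y₂) = 11.34 ft. ΔE/E₁ = 11.34/23.78 = 0.477.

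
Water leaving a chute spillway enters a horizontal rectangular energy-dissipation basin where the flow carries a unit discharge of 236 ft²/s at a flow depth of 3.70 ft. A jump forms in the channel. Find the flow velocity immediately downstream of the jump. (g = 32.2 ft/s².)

V₂ = 8.20 ft/s

V₁ = q/y₁ = 236/3.70 = 63.8 ft/s. Fr₁ = V₁/√(g·y₁) = 63.8/√(32.2×3.70) = 5.84.
By Bélanger, y₂/y₁ = ½[√(1 + 8Fr₁²) − 1] = ½[√274.2 − 1] = 7.78.
y₂ = 7.78 × 3.70 = 28.8 ft.
V₂ = q/y₂ = 236/28.8 = 8.20 ft/s.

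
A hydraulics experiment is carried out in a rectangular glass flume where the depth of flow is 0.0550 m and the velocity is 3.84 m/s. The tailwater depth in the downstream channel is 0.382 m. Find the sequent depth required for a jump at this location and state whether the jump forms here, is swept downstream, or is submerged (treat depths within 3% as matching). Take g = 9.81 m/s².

y₂ = 0.380 m; the jump forms here

Fr₁ = V₁/√(g·y₁) = 3.84/√(9.81×0.0550) = 5.23.
By Bélanger, y₂/y₁ = ½[√(1 + 8Fr₁²) − 1] = ½[√219.6 − 1] = 6.91.
y₂ = 6.91 × 0.0550 = 0.380 m.
Tailwater y_tw = 0.382 m: y_tw ≈ y₂, so the jump forms here.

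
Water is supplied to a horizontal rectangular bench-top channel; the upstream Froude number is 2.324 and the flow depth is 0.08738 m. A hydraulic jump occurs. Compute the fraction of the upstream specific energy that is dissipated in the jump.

Fr₁ = 2.324 (given).
By Bélanger, y₂/y₁ = ½[√(1 + 8Fr₁²) − 1] = ½[√44.208 − 1] = 2.824.
y₂ = 2.824 × 0.08738 = 0.2468 m.
E₁ = y₁(1 + Fr₁²/2) = 0.08738×(1 + 2.324²/2) = 0.3233 m. ΔE = (y₂ − y₁)³/(4y₁y₂) = 0.04697 m. ΔE/E₁ = 0.04697/0.3233 = 0.145.

ΔE/E₁ = 0.145 (14.5%)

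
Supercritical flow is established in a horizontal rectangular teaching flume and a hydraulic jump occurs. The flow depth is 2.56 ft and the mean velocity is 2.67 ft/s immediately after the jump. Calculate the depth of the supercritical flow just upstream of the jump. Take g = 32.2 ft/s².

y₁ = 0.385 ft

Fr₂ = V₂/√(g·y₂) = 2.67/√(32.2×2.56) = 0.294.
The Bélanger relation is symmetric: y₁/y₂ = ½[√(1 + 8Fr₂²) − 1] = ½[√1.692 − 1] = 0.150.
y₁ = 0.150 × 2.56 = 0.385 ft.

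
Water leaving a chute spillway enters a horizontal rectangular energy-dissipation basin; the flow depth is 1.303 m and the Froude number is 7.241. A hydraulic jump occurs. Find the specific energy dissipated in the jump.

ΔE = 22.40 m

Fr₁ = 7.241 (given).
Bélanger equation: y₂/y₁ = ½[√(1 + 8Fr₁²) − 1] = ½[√420.46 − 1] = 9.753.
y₂ = 9.753 × 1.303 = 12.71 m.
Head loss: ΔE = (y₂ − y₁)³/(4y₁y₂) = (12.71 − 1.303)³/(4×1.303×12.71) = 1483/66.23 = 22.40 m.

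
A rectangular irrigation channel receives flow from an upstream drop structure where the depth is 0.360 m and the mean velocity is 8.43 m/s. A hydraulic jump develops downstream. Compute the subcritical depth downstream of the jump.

y₂ = 2.11 m

Fr₁ = V₁/√(g·y₁) = 8.43/√(9.81×0.360) = 4.49.
From the momentum equation for a rectangular channel, y₂/y₁ = ½[√(1 + 8Fr₁²) − 1] = ½[√162.0 − 1] = 5.86.
y₂ = 5.86 × 0.360 = 2.11 m.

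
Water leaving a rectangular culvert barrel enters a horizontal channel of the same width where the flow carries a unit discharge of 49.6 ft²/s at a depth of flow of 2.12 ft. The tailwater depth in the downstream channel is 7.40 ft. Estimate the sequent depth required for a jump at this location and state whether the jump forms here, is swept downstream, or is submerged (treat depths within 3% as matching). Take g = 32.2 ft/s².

y₂ = 7.50 ft; the jump forms here

V₁ = q/y₁ = 49.6/2.12 = 23.4 ft/s. Fr₁ = V₁/√(g·y₁) = 23.4/√(32.2×2.12) = 2.83.
Bélanger equation: y₂/y₁ = ½[√(1 + 8Fr₁²) − 1] = ½[√65.15 − 1] = 3.54.
y₂ = 3.54 × 2.12 = 7.50 ft.
Tailwater y_tw = 7.40 ft: y_tw ≈ y₂, so the jump forms here.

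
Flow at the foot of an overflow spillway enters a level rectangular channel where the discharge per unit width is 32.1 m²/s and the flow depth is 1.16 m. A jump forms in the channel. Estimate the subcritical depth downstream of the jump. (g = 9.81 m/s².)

y₂ = 12.9 m

V₁ = q/y₁ = 32.1/1.16 = 27.7 m/s. Fr₁ = V₁/√(g·y₁) = 27.7/√(9.81×1.16) = 8.20.
Conjugate-depth relation: y₂/y₁ = ½[√(1 + 8Fr₁²) − 1] = ½[√539.3 − 1] = 11.1.
y₂ = 11.1 × 1.16 = 12.9 m.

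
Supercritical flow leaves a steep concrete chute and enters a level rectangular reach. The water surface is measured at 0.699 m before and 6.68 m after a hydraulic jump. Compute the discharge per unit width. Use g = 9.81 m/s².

For a rectangular channel the momentum equation gives q² = ½·g·y₁·y₂·(y₁ + y₂) = ½×9.81×0.699×6.68×7.38 = 169.
q = √169 = 13.0 m²/s.

q = 13.0 m²/s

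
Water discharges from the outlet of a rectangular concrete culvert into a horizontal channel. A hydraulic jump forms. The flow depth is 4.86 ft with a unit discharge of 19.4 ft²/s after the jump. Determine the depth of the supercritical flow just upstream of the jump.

V₂ = q/y₂ = 19.4/4.86 = 3.99 ft/s; Fr₂ = V₂/√(g·y₂) = 0.319.
The Bélanger relation is symmetric: y₁/y₂ = ½[√(1 + 8Fr₂²) − 1] = ½[√1.815 − 1] = 0.174.
y₁ = 0.174 × 4.86 = 0.843 ft.

y₁ = 0.843 ft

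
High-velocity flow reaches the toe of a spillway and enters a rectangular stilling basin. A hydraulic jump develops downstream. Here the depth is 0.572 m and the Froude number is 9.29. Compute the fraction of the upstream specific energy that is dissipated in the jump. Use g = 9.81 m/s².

Fr₁ = 9.29 (given).
Bélanger equation: y₂/y₁ = ½[√(1 + 8Fr₁²) − 1] = ½[√691.4 − 1] = 12.6.
y₂ = 12.6 × 0.572 = 7.23 m.
E₁ = y₁(1 + Fr₁²/2) = 0.572×(1 + 9.29²/2) = 25.3 m. ΔE = (y₂ − y₁)³/(4y₁y₂) = 17.9 m. ΔE/E₁ = 17.9/25.3 = 0.707.

ΔE/E₁ = 0.707 (70.7%)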